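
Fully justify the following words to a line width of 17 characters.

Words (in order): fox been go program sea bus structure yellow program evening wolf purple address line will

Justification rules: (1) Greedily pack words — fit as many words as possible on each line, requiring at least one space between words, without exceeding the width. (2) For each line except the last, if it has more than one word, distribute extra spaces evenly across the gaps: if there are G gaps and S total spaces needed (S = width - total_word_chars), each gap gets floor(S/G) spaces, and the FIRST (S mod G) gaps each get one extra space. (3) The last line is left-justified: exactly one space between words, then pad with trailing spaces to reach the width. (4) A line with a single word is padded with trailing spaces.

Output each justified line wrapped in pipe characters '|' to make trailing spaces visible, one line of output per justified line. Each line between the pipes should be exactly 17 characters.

Answer: |fox    been    go|
|program  sea  bus|
|structure  yellow|
|program   evening|
|wolf       purple|
|address line will|

Derivation:
Line 1: ['fox', 'been', 'go'] (min_width=11, slack=6)
Line 2: ['program', 'sea', 'bus'] (min_width=15, slack=2)
Line 3: ['structure', 'yellow'] (min_width=16, slack=1)
Line 4: ['program', 'evening'] (min_width=15, slack=2)
Line 5: ['wolf', 'purple'] (min_width=11, slack=6)
Line 6: ['address', 'line', 'will'] (min_width=17, slack=0)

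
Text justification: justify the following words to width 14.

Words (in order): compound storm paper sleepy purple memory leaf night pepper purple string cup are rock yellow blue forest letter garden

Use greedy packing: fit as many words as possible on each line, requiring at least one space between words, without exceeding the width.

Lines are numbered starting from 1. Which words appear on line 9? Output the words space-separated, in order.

Line 1: ['compound', 'storm'] (min_width=14, slack=0)
Line 2: ['paper', 'sleepy'] (min_width=12, slack=2)
Line 3: ['purple', 'memory'] (min_width=13, slack=1)
Line 4: ['leaf', 'night'] (min_width=10, slack=4)
Line 5: ['pepper', 'purple'] (min_width=13, slack=1)
Line 6: ['string', 'cup', 'are'] (min_width=14, slack=0)
Line 7: ['rock', 'yellow'] (min_width=11, slack=3)
Line 8: ['blue', 'forest'] (min_width=11, slack=3)
Line 9: ['letter', 'garden'] (min_width=13, slack=1)

Answer: letter garden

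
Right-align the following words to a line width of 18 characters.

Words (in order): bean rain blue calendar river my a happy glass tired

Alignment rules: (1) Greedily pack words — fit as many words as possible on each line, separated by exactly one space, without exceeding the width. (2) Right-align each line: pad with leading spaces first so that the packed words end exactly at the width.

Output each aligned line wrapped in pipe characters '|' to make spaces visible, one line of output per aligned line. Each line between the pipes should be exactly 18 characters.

Answer: |    bean rain blue|
| calendar river my|
|     a happy glass|
|             tired|

Derivation:
Line 1: ['bean', 'rain', 'blue'] (min_width=14, slack=4)
Line 2: ['calendar', 'river', 'my'] (min_width=17, slack=1)
Line 3: ['a', 'happy', 'glass'] (min_width=13, slack=5)
Line 4: ['tired'] (min_width=5, slack=13)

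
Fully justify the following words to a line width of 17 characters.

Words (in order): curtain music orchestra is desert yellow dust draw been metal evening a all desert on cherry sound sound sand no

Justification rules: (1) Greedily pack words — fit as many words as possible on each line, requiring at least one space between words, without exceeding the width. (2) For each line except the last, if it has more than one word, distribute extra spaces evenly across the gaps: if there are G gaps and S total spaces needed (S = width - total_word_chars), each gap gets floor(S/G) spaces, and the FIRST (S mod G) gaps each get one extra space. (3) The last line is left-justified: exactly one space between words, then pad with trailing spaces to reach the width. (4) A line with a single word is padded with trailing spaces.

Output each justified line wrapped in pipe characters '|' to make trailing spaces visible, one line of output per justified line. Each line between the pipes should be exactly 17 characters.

Line 1: ['curtain', 'music'] (min_width=13, slack=4)
Line 2: ['orchestra', 'is'] (min_width=12, slack=5)
Line 3: ['desert', 'yellow'] (min_width=13, slack=4)
Line 4: ['dust', 'draw', 'been'] (min_width=14, slack=3)
Line 5: ['metal', 'evening', 'a'] (min_width=15, slack=2)
Line 6: ['all', 'desert', 'on'] (min_width=13, slack=4)
Line 7: ['cherry', 'sound'] (min_width=12, slack=5)
Line 8: ['sound', 'sand', 'no'] (min_width=13, slack=4)

Answer: |curtain     music|
|orchestra      is|
|desert     yellow|
|dust   draw  been|
|metal  evening  a|
|all   desert   on|
|cherry      sound|
|sound sand no    |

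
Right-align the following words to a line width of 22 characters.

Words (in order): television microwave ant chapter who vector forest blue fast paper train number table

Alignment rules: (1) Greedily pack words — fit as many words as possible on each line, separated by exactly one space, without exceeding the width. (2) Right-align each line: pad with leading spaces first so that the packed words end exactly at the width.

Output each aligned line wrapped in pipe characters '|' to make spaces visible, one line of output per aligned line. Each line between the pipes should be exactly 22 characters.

Answer: |  television microwave|
|ant chapter who vector|
|forest blue fast paper|
|    train number table|

Derivation:
Line 1: ['television', 'microwave'] (min_width=20, slack=2)
Line 2: ['ant', 'chapter', 'who', 'vector'] (min_width=22, slack=0)
Line 3: ['forest', 'blue', 'fast', 'paper'] (min_width=22, slack=0)
Line 4: ['train', 'number', 'table'] (min_width=18, slack=4)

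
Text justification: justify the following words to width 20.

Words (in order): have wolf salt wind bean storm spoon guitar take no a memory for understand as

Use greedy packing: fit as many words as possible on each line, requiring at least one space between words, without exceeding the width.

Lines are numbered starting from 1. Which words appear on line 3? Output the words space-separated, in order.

Answer: guitar take no a

Derivation:
Line 1: ['have', 'wolf', 'salt', 'wind'] (min_width=19, slack=1)
Line 2: ['bean', 'storm', 'spoon'] (min_width=16, slack=4)
Line 3: ['guitar', 'take', 'no', 'a'] (min_width=16, slack=4)
Line 4: ['memory', 'for'] (min_width=10, slack=10)
Line 5: ['understand', 'as'] (min_width=13, slack=7)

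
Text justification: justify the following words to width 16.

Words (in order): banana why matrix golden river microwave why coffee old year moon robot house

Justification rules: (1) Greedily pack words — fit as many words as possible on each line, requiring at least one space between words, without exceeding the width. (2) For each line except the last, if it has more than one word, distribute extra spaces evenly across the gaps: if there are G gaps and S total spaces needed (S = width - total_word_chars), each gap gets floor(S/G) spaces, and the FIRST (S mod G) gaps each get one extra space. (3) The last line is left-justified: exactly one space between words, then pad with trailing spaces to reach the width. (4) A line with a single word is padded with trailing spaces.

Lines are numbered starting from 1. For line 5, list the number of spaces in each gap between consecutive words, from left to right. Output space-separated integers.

Line 1: ['banana', 'why'] (min_width=10, slack=6)
Line 2: ['matrix', 'golden'] (min_width=13, slack=3)
Line 3: ['river', 'microwave'] (min_width=15, slack=1)
Line 4: ['why', 'coffee', 'old'] (min_width=14, slack=2)
Line 5: ['year', 'moon', 'robot'] (min_width=15, slack=1)
Line 6: ['house'] (min_width=5, slack=11)

Answer: 2 1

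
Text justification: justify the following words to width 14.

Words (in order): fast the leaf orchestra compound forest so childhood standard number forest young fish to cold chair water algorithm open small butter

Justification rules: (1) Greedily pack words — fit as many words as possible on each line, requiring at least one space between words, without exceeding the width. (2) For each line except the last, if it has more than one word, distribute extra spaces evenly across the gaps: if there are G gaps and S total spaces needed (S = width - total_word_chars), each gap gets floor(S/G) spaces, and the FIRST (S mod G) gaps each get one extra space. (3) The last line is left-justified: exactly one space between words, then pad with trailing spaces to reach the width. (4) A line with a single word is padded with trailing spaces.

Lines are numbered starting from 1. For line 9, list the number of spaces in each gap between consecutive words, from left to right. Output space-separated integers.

Line 1: ['fast', 'the', 'leaf'] (min_width=13, slack=1)
Line 2: ['orchestra'] (min_width=9, slack=5)
Line 3: ['compound'] (min_width=8, slack=6)
Line 4: ['forest', 'so'] (min_width=9, slack=5)
Line 5: ['childhood'] (min_width=9, slack=5)
Line 6: ['standard'] (min_width=8, slack=6)
Line 7: ['number', 'forest'] (min_width=13, slack=1)
Line 8: ['young', 'fish', 'to'] (min_width=13, slack=1)
Line 9: ['cold', 'chair'] (min_width=10, slack=4)
Line 10: ['water'] (min_width=5, slack=9)
Line 11: ['algorithm', 'open'] (min_width=14, slack=0)
Line 12: ['small', 'butter'] (min_width=12, slack=2)

Answer: 5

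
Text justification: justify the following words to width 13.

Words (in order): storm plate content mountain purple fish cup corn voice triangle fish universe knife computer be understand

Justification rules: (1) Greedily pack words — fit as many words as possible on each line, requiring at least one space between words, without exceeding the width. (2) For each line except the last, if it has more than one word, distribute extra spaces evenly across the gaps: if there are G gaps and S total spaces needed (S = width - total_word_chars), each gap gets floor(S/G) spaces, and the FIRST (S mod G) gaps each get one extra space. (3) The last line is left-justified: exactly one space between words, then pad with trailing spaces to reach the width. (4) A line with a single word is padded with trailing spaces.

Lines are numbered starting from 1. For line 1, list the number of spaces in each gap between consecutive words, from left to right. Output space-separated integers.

Line 1: ['storm', 'plate'] (min_width=11, slack=2)
Line 2: ['content'] (min_width=7, slack=6)
Line 3: ['mountain'] (min_width=8, slack=5)
Line 4: ['purple', 'fish'] (min_width=11, slack=2)
Line 5: ['cup', 'corn'] (min_width=8, slack=5)
Line 6: ['voice'] (min_width=5, slack=8)
Line 7: ['triangle', 'fish'] (min_width=13, slack=0)
Line 8: ['universe'] (min_width=8, slack=5)
Line 9: ['knife'] (min_width=5, slack=8)
Line 10: ['computer', 'be'] (min_width=11, slack=2)
Line 11: ['understand'] (min_width=10, slack=3)

Answer: 3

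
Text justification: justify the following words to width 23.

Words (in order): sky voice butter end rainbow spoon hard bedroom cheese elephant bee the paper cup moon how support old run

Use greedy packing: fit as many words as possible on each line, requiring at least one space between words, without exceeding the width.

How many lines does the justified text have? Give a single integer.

Line 1: ['sky', 'voice', 'butter', 'end'] (min_width=20, slack=3)
Line 2: ['rainbow', 'spoon', 'hard'] (min_width=18, slack=5)
Line 3: ['bedroom', 'cheese', 'elephant'] (min_width=23, slack=0)
Line 4: ['bee', 'the', 'paper', 'cup', 'moon'] (min_width=22, slack=1)
Line 5: ['how', 'support', 'old', 'run'] (min_width=19, slack=4)
Total lines: 5

Answer: 5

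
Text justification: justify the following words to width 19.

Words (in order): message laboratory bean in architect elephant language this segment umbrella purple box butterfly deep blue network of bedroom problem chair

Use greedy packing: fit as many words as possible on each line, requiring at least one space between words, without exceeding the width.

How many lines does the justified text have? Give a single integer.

Answer: 8

Derivation:
Line 1: ['message', 'laboratory'] (min_width=18, slack=1)
Line 2: ['bean', 'in', 'architect'] (min_width=17, slack=2)
Line 3: ['elephant', 'language'] (min_width=17, slack=2)
Line 4: ['this', 'segment'] (min_width=12, slack=7)
Line 5: ['umbrella', 'purple', 'box'] (min_width=19, slack=0)
Line 6: ['butterfly', 'deep', 'blue'] (min_width=19, slack=0)
Line 7: ['network', 'of', 'bedroom'] (min_width=18, slack=1)
Line 8: ['problem', 'chair'] (min_width=13, slack=6)
Total lines: 8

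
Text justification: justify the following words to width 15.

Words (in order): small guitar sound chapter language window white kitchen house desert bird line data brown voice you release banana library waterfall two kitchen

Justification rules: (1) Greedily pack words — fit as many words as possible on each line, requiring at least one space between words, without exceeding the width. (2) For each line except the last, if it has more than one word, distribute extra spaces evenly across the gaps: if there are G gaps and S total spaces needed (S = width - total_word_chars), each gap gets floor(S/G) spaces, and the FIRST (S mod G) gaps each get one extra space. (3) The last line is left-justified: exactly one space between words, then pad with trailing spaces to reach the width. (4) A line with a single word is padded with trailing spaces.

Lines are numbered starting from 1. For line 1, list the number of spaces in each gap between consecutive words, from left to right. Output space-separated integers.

Line 1: ['small', 'guitar'] (min_width=12, slack=3)
Line 2: ['sound', 'chapter'] (min_width=13, slack=2)
Line 3: ['language', 'window'] (min_width=15, slack=0)
Line 4: ['white', 'kitchen'] (min_width=13, slack=2)
Line 5: ['house', 'desert'] (min_width=12, slack=3)
Line 6: ['bird', 'line', 'data'] (min_width=14, slack=1)
Line 7: ['brown', 'voice', 'you'] (min_width=15, slack=0)
Line 8: ['release', 'banana'] (min_width=14, slack=1)
Line 9: ['library'] (min_width=7, slack=8)
Line 10: ['waterfall', 'two'] (min_width=13, slack=2)
Line 11: ['kitchen'] (min_width=7, slack=8)

Answer: 4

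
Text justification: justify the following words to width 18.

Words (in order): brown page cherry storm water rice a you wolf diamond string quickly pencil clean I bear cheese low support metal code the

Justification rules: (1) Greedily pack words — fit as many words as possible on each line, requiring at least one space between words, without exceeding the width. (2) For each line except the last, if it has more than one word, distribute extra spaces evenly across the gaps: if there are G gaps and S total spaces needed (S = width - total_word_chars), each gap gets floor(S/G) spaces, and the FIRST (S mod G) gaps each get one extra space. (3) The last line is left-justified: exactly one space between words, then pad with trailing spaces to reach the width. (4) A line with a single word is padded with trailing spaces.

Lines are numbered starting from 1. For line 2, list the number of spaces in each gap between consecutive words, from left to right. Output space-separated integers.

Answer: 1 1 1

Derivation:
Line 1: ['brown', 'page', 'cherry'] (min_width=17, slack=1)
Line 2: ['storm', 'water', 'rice', 'a'] (min_width=18, slack=0)
Line 3: ['you', 'wolf', 'diamond'] (min_width=16, slack=2)
Line 4: ['string', 'quickly'] (min_width=14, slack=4)
Line 5: ['pencil', 'clean', 'I'] (min_width=14, slack=4)
Line 6: ['bear', 'cheese', 'low'] (min_width=15, slack=3)
Line 7: ['support', 'metal', 'code'] (min_width=18, slack=0)
Line 8: ['the'] (min_width=3, slack=15)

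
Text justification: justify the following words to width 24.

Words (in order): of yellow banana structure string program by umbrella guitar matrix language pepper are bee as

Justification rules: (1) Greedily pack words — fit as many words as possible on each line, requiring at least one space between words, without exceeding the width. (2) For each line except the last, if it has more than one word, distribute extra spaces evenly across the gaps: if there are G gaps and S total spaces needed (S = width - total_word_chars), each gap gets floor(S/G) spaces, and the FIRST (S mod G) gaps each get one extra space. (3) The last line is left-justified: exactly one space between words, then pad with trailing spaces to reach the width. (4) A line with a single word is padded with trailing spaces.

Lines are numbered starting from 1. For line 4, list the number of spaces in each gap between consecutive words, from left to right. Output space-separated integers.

Answer: 2 2

Derivation:
Line 1: ['of', 'yellow', 'banana'] (min_width=16, slack=8)
Line 2: ['structure', 'string', 'program'] (min_width=24, slack=0)
Line 3: ['by', 'umbrella', 'guitar'] (min_width=18, slack=6)
Line 4: ['matrix', 'language', 'pepper'] (min_width=22, slack=2)
Line 5: ['are', 'bee', 'as'] (min_width=10, slack=14)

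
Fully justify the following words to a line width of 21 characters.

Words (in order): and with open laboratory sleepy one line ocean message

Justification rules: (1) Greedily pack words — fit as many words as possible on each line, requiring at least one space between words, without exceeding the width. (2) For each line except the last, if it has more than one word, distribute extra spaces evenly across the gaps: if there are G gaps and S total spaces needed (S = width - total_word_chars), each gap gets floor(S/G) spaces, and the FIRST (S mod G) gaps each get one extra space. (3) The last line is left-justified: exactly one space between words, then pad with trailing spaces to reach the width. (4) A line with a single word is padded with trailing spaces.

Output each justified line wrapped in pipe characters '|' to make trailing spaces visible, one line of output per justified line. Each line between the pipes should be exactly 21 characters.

Answer: |and     with     open|
|laboratory sleepy one|
|line ocean message   |

Derivation:
Line 1: ['and', 'with', 'open'] (min_width=13, slack=8)
Line 2: ['laboratory', 'sleepy', 'one'] (min_width=21, slack=0)
Line 3: ['line', 'ocean', 'message'] (min_width=18, slack=3)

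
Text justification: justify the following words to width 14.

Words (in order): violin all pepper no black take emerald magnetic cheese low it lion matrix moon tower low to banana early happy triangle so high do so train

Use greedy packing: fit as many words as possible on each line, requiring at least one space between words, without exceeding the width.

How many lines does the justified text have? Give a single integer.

Answer: 13

Derivation:
Line 1: ['violin', 'all'] (min_width=10, slack=4)
Line 2: ['pepper', 'no'] (min_width=9, slack=5)
Line 3: ['black', 'take'] (min_width=10, slack=4)
Line 4: ['emerald'] (min_width=7, slack=7)
Line 5: ['magnetic'] (min_width=8, slack=6)
Line 6: ['cheese', 'low', 'it'] (min_width=13, slack=1)
Line 7: ['lion', 'matrix'] (min_width=11, slack=3)
Line 8: ['moon', 'tower', 'low'] (min_width=14, slack=0)
Line 9: ['to', 'banana'] (min_width=9, slack=5)
Line 10: ['early', 'happy'] (min_width=11, slack=3)
Line 11: ['triangle', 'so'] (min_width=11, slack=3)
Line 12: ['high', 'do', 'so'] (min_width=10, slack=4)
Line 13: ['train'] (min_width=5, slack=9)
Total lines: 13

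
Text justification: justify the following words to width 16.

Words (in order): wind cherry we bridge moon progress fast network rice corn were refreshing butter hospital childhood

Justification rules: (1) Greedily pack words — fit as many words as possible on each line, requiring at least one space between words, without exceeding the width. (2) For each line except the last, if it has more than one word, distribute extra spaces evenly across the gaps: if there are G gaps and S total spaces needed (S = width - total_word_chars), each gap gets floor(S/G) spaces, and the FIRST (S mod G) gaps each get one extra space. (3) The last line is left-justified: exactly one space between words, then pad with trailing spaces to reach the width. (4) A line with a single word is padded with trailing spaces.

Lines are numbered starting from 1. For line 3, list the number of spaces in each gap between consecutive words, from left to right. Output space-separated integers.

Answer: 4

Derivation:
Line 1: ['wind', 'cherry', 'we'] (min_width=14, slack=2)
Line 2: ['bridge', 'moon'] (min_width=11, slack=5)
Line 3: ['progress', 'fast'] (min_width=13, slack=3)
Line 4: ['network', 'rice'] (min_width=12, slack=4)
Line 5: ['corn', 'were'] (min_width=9, slack=7)
Line 6: ['refreshing'] (min_width=10, slack=6)
Line 7: ['butter', 'hospital'] (min_width=15, slack=1)
Line 8: ['childhood'] (min_width=9, slack=7)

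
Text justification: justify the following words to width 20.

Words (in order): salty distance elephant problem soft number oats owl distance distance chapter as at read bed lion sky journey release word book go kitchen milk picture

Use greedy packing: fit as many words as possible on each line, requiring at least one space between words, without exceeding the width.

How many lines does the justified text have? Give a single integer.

Line 1: ['salty', 'distance'] (min_width=14, slack=6)
Line 2: ['elephant', 'problem'] (min_width=16, slack=4)
Line 3: ['soft', 'number', 'oats', 'owl'] (min_width=20, slack=0)
Line 4: ['distance', 'distance'] (min_width=17, slack=3)
Line 5: ['chapter', 'as', 'at', 'read'] (min_width=18, slack=2)
Line 6: ['bed', 'lion', 'sky', 'journey'] (min_width=20, slack=0)
Line 7: ['release', 'word', 'book', 'go'] (min_width=20, slack=0)
Line 8: ['kitchen', 'milk', 'picture'] (min_width=20, slack=0)
Total lines: 8

Answer: 8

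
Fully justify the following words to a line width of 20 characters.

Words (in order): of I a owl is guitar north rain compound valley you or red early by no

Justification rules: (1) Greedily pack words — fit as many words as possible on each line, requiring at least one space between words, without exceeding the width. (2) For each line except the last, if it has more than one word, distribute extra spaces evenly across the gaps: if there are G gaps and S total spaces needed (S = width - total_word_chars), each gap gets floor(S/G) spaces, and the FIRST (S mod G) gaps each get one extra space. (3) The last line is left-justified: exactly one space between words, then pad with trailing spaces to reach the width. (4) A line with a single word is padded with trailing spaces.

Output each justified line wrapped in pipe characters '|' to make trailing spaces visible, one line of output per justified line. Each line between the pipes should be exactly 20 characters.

Line 1: ['of', 'I', 'a', 'owl', 'is', 'guitar'] (min_width=20, slack=0)
Line 2: ['north', 'rain', 'compound'] (min_width=19, slack=1)
Line 3: ['valley', 'you', 'or', 'red'] (min_width=17, slack=3)
Line 4: ['early', 'by', 'no'] (min_width=11, slack=9)

Answer: |of I a owl is guitar|
|north  rain compound|
|valley  you  or  red|
|early by no         |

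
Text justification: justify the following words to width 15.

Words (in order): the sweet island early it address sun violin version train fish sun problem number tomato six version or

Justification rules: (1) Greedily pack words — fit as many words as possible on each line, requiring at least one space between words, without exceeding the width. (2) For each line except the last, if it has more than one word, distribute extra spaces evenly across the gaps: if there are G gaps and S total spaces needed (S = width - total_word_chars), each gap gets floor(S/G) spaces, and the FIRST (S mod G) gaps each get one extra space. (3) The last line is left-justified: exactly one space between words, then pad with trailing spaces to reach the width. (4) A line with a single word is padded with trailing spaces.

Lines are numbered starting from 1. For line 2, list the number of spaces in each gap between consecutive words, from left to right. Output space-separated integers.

Line 1: ['the', 'sweet'] (min_width=9, slack=6)
Line 2: ['island', 'early', 'it'] (min_width=15, slack=0)
Line 3: ['address', 'sun'] (min_width=11, slack=4)
Line 4: ['violin', 'version'] (min_width=14, slack=1)
Line 5: ['train', 'fish', 'sun'] (min_width=14, slack=1)
Line 6: ['problem', 'number'] (min_width=14, slack=1)
Line 7: ['tomato', 'six'] (min_width=10, slack=5)
Line 8: ['version', 'or'] (min_width=10, slack=5)

Answer: 1 1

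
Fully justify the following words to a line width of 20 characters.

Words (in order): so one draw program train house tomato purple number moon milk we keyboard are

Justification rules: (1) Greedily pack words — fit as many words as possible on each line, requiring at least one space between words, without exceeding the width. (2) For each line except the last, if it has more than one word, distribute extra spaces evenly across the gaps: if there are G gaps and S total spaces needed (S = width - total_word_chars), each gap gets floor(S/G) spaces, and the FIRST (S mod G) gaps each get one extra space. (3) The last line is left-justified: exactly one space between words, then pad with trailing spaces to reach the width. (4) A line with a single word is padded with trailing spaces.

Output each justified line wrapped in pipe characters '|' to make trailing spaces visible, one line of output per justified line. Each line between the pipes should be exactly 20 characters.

Line 1: ['so', 'one', 'draw', 'program'] (min_width=19, slack=1)
Line 2: ['train', 'house', 'tomato'] (min_width=18, slack=2)
Line 3: ['purple', 'number', 'moon'] (min_width=18, slack=2)
Line 4: ['milk', 'we', 'keyboard', 'are'] (min_width=20, slack=0)

Answer: |so  one draw program|
|train  house  tomato|
|purple  number  moon|
|milk we keyboard are|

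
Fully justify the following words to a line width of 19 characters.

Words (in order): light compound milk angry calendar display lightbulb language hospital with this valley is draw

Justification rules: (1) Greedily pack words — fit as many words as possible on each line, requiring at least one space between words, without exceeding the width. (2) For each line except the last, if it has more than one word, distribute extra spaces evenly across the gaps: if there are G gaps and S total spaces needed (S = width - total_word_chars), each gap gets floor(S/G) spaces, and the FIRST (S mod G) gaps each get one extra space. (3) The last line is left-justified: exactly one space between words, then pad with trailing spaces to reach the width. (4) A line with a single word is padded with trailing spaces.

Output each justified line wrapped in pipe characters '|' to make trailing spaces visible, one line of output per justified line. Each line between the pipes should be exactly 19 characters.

Line 1: ['light', 'compound', 'milk'] (min_width=19, slack=0)
Line 2: ['angry', 'calendar'] (min_width=14, slack=5)
Line 3: ['display', 'lightbulb'] (min_width=17, slack=2)
Line 4: ['language', 'hospital'] (min_width=17, slack=2)
Line 5: ['with', 'this', 'valley', 'is'] (min_width=19, slack=0)
Line 6: ['draw'] (min_width=4, slack=15)

Answer: |light compound milk|
|angry      calendar|
|display   lightbulb|
|language   hospital|
|with this valley is|
|draw               |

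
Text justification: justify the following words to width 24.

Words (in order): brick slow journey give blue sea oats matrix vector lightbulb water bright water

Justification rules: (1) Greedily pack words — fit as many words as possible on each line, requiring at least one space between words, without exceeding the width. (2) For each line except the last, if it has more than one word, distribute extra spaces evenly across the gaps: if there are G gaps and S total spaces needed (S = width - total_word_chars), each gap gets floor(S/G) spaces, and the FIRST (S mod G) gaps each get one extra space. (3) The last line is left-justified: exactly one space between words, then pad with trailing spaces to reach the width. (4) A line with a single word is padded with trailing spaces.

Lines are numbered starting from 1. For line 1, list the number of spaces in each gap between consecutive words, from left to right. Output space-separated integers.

Answer: 2 1 1

Derivation:
Line 1: ['brick', 'slow', 'journey', 'give'] (min_width=23, slack=1)
Line 2: ['blue', 'sea', 'oats', 'matrix'] (min_width=20, slack=4)
Line 3: ['vector', 'lightbulb', 'water'] (min_width=22, slack=2)
Line 4: ['bright', 'water'] (min_width=12, slack=12)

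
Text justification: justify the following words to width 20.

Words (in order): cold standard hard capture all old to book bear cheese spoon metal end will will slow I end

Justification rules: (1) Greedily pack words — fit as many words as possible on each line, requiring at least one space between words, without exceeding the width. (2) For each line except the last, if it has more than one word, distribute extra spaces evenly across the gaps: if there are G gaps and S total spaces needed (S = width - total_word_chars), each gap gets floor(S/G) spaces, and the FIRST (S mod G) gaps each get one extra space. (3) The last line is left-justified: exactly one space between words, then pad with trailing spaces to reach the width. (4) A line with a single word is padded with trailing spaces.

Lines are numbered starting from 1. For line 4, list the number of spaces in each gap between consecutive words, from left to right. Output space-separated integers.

Answer: 1 1 1

Derivation:
Line 1: ['cold', 'standard', 'hard'] (min_width=18, slack=2)
Line 2: ['capture', 'all', 'old', 'to'] (min_width=18, slack=2)
Line 3: ['book', 'bear', 'cheese'] (min_width=16, slack=4)
Line 4: ['spoon', 'metal', 'end', 'will'] (min_width=20, slack=0)
Line 5: ['will', 'slow', 'I', 'end'] (min_width=15, slack=5)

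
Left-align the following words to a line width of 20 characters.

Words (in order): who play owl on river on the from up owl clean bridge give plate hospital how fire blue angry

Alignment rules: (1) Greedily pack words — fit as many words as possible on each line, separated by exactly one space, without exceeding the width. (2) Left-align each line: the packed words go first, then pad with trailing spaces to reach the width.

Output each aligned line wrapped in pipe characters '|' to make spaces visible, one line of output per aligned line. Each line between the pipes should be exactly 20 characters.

Answer: |who play owl on     |
|river on the from up|
|owl clean bridge    |
|give plate hospital |
|how fire blue angry |

Derivation:
Line 1: ['who', 'play', 'owl', 'on'] (min_width=15, slack=5)
Line 2: ['river', 'on', 'the', 'from', 'up'] (min_width=20, slack=0)
Line 3: ['owl', 'clean', 'bridge'] (min_width=16, slack=4)
Line 4: ['give', 'plate', 'hospital'] (min_width=19, slack=1)
Line 5: ['how', 'fire', 'blue', 'angry'] (min_width=19, slack=1)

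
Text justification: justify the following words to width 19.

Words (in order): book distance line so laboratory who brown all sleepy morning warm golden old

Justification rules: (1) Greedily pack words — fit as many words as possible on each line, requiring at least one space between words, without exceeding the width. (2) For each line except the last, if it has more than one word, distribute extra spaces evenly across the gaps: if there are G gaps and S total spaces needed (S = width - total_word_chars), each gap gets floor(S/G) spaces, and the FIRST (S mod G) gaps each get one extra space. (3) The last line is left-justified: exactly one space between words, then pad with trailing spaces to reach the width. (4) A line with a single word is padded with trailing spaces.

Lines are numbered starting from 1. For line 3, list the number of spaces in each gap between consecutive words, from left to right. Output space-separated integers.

Answer: 3 2

Derivation:
Line 1: ['book', 'distance', 'line'] (min_width=18, slack=1)
Line 2: ['so', 'laboratory', 'who'] (min_width=17, slack=2)
Line 3: ['brown', 'all', 'sleepy'] (min_width=16, slack=3)
Line 4: ['morning', 'warm', 'golden'] (min_width=19, slack=0)
Line 5: ['old'] (min_width=3, slack=16)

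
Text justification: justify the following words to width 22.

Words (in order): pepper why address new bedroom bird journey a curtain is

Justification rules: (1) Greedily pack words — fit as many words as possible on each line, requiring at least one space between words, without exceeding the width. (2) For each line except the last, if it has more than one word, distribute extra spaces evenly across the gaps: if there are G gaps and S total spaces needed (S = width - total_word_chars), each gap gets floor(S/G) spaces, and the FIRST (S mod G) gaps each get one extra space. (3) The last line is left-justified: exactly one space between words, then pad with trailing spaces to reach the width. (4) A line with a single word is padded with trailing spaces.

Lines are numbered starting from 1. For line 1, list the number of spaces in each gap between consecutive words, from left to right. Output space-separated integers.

Answer: 1 1 1

Derivation:
Line 1: ['pepper', 'why', 'address', 'new'] (min_width=22, slack=0)
Line 2: ['bedroom', 'bird', 'journey', 'a'] (min_width=22, slack=0)
Line 3: ['curtain', 'is'] (min_width=10, slack=12)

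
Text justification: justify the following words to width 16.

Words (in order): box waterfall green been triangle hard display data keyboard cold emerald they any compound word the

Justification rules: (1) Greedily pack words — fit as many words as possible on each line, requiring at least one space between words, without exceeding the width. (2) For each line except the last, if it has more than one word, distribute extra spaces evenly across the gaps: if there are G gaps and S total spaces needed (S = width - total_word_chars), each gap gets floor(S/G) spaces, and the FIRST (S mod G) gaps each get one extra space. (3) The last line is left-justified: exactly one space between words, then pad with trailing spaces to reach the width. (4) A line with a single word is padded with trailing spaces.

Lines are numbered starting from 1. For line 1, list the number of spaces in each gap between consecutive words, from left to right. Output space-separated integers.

Answer: 4

Derivation:
Line 1: ['box', 'waterfall'] (min_width=13, slack=3)
Line 2: ['green', 'been'] (min_width=10, slack=6)
Line 3: ['triangle', 'hard'] (min_width=13, slack=3)
Line 4: ['display', 'data'] (min_width=12, slack=4)
Line 5: ['keyboard', 'cold'] (min_width=13, slack=3)
Line 6: ['emerald', 'they', 'any'] (min_width=16, slack=0)
Line 7: ['compound', 'word'] (min_width=13, slack=3)
Line 8: ['the'] (min_width=3, slack=13)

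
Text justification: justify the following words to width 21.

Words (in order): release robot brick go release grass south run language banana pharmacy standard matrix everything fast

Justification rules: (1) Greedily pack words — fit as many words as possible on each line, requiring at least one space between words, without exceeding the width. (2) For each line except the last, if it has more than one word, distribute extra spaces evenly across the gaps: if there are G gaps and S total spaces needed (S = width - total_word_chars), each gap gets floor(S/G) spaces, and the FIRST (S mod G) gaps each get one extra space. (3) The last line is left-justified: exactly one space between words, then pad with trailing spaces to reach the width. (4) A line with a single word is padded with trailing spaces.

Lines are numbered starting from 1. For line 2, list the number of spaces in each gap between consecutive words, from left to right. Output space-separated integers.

Answer: 4 3

Derivation:
Line 1: ['release', 'robot', 'brick'] (min_width=19, slack=2)
Line 2: ['go', 'release', 'grass'] (min_width=16, slack=5)
Line 3: ['south', 'run', 'language'] (min_width=18, slack=3)
Line 4: ['banana', 'pharmacy'] (min_width=15, slack=6)
Line 5: ['standard', 'matrix'] (min_width=15, slack=6)
Line 6: ['everything', 'fast'] (min_width=15, slack=6)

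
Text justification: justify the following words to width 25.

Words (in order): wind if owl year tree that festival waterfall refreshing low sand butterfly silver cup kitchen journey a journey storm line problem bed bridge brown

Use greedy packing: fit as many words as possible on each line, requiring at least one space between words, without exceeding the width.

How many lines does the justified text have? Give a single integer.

Answer: 7

Derivation:
Line 1: ['wind', 'if', 'owl', 'year', 'tree'] (min_width=21, slack=4)
Line 2: ['that', 'festival', 'waterfall'] (min_width=23, slack=2)
Line 3: ['refreshing', 'low', 'sand'] (min_width=19, slack=6)
Line 4: ['butterfly', 'silver', 'cup'] (min_width=20, slack=5)
Line 5: ['kitchen', 'journey', 'a', 'journey'] (min_width=25, slack=0)
Line 6: ['storm', 'line', 'problem', 'bed'] (min_width=22, slack=3)
Line 7: ['bridge', 'brown'] (min_width=12, slack=13)
Total lines: 7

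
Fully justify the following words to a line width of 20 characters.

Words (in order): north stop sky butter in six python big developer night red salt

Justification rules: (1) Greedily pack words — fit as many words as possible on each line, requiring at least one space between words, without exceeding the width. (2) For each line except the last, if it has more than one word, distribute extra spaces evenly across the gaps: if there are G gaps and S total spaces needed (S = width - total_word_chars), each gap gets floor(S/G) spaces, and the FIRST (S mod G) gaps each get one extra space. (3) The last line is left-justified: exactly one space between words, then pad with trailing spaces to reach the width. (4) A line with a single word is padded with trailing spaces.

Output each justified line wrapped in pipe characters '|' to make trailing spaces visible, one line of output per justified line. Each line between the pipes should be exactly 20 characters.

Line 1: ['north', 'stop', 'sky'] (min_width=14, slack=6)
Line 2: ['butter', 'in', 'six', 'python'] (min_width=20, slack=0)
Line 3: ['big', 'developer', 'night'] (min_width=19, slack=1)
Line 4: ['red', 'salt'] (min_width=8, slack=12)

Answer: |north    stop    sky|
|butter in six python|
|big  developer night|
|red salt            |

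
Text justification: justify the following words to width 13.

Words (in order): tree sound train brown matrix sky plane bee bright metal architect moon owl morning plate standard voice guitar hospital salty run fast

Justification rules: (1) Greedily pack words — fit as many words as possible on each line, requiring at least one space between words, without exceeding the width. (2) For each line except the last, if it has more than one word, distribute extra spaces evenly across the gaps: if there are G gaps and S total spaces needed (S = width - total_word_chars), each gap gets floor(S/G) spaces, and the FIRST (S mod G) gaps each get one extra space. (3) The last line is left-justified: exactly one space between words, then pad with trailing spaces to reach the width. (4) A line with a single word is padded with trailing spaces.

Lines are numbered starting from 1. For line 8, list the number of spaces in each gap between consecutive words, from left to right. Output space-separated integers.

Line 1: ['tree', 'sound'] (min_width=10, slack=3)
Line 2: ['train', 'brown'] (min_width=11, slack=2)
Line 3: ['matrix', 'sky'] (min_width=10, slack=3)
Line 4: ['plane', 'bee'] (min_width=9, slack=4)
Line 5: ['bright', 'metal'] (min_width=12, slack=1)
Line 6: ['architect'] (min_width=9, slack=4)
Line 7: ['moon', 'owl'] (min_width=8, slack=5)
Line 8: ['morning', 'plate'] (min_width=13, slack=0)
Line 9: ['standard'] (min_width=8, slack=5)
Line 10: ['voice', 'guitar'] (min_width=12, slack=1)
Line 11: ['hospital'] (min_width=8, slack=5)
Line 12: ['salty', 'run'] (min_width=9, slack=4)
Line 13: ['fast'] (min_width=4, slack=9)

Answer: 1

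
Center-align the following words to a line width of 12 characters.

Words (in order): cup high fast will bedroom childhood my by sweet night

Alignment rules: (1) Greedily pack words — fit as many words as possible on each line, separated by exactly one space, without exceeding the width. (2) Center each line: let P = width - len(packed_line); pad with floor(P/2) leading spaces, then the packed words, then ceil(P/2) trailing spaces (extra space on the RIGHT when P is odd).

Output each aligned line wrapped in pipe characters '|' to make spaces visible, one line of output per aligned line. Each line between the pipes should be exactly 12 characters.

Answer: |  cup high  |
| fast will  |
|  bedroom   |
|childhood my|
|  by sweet  |
|   night    |

Derivation:
Line 1: ['cup', 'high'] (min_width=8, slack=4)
Line 2: ['fast', 'will'] (min_width=9, slack=3)
Line 3: ['bedroom'] (min_width=7, slack=5)
Line 4: ['childhood', 'my'] (min_width=12, slack=0)
Line 5: ['by', 'sweet'] (min_width=8, slack=4)
Line 6: ['night'] (min_width=5, slack=7)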